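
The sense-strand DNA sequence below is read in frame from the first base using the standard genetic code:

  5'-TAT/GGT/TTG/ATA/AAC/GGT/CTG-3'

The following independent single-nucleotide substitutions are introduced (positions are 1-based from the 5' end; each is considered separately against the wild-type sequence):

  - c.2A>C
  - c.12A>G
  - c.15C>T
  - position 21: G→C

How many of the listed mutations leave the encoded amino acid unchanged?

2

Codon 1: TAT (Tyr) → TCT (Ser) — missense.
Codon 4: ATA (Ile) → ATG (Met) — missense.
Codon 5: AAC (Asn) → AAT (Asn) — synonymous.
Codon 7: CTG (Leu) → CTC (Leu) — synonymous.
Synonymous: 2 of 4.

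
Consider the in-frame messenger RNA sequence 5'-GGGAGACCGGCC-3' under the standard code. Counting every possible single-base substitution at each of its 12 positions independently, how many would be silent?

Codon 1 (GGG, Gly): 3 synonymous substitutions.
Codon 2 (AGA, Arg): 2 synonymous substitutions.
Codon 3 (CCG, Pro): 3 synonymous substitutions.
Codon 4 (GCC, Ala): 3 synonymous substitutions.
Total: 3 + 2 + 3 + 3 = 11.

11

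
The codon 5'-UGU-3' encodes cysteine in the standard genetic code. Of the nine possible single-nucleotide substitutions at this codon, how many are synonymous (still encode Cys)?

Position 1: none → 0 synonymous.
Position 2: none → 0 synonymous.
Position 3: UGC → 1 synonymous.
Total: 0 + 0 + 1 = 1.

1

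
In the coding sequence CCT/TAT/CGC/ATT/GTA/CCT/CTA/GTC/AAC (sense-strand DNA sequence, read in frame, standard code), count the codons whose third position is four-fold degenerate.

6

Codon 1 CCT (Pro): third position 4-fold.
Codon 2 TAT (Tyr): third position 2-fold.
Codon 3 CGC (Arg): third position 4-fold.
Codon 4 ATT (Ile): third position 3-fold.
Codon 5 GTA (Val): third position 4-fold.
Codon 6 CCT (Pro): third position 4-fold.
Codon 7 CTA (Leu): third position 4-fold.
Codon 8 GTC (Val): third position 4-fold.
Codon 9 AAC (Asn): third position 2-fold.
Four-fold degenerate third positions: 6.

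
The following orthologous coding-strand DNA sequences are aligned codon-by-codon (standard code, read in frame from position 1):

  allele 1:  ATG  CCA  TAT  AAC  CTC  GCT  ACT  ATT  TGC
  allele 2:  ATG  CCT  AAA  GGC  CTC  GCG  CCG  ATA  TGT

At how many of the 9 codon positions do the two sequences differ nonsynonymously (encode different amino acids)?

3

Codon 1: ATG Met / ATG Met — identical.
Codon 2: CCA Pro / CCT Pro — synonymous.
Codon 3: TAT Tyr / AAA Lys — nonsynonymous.
Codon 4: AAC Asn / GGC Gly — nonsynonymous.
Codon 5: CTC Leu / CTC Leu — identical.
Codon 6: GCT Ala / GCG Ala — synonymous.
Codon 7: ACT Thr / CCG Pro — nonsynonymous.
Codon 8: ATT Ile / ATA Ile — synonymous.
Codon 9: TGC Cys / TGT Cys — synonymous.
Nonsynonymous differences: 3.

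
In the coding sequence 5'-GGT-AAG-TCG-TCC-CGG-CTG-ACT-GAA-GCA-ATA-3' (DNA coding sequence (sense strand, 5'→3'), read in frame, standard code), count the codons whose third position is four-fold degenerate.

Codon 1 GGT (Gly): third position 4-fold.
Codon 2 AAG (Lys): third position 2-fold.
Codon 3 TCG (Ser): third position 4-fold.
Codon 4 TCC (Ser): third position 4-fold.
Codon 5 CGG (Arg): third position 4-fold.
Codon 6 CTG (Leu): third position 4-fold.
Codon 7 ACT (Thr): third position 4-fold.
Codon 8 GAA (Glu): third position 2-fold.
Codon 9 GCA (Ala): third position 4-fold.
Codon 10 ATA (Ile): third position 3-fold.
Four-fold degenerate third positions: 7.

7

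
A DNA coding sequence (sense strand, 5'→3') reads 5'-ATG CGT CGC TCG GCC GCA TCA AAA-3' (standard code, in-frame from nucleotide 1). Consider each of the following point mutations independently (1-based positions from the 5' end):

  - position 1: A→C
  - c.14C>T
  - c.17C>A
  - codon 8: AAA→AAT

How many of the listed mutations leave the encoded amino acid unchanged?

0

Codon 1: ATG (Met) → CTG (Leu) — missense.
Codon 5: GCC (Ala) → GTC (Val) — missense.
Codon 6: GCA (Ala) → GAA (Glu) — missense.
Codon 8: AAA (Lys) → AAT (Asn) — missense.
Synonymous: 0 of 4.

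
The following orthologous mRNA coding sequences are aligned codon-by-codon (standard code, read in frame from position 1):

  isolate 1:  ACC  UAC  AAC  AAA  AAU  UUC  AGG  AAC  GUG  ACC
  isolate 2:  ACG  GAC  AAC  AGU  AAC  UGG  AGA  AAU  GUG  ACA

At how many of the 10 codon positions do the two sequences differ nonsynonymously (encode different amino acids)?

3

Codon 1: ACC Thr / ACG Thr — synonymous.
Codon 2: UAC Tyr / GAC Asp — nonsynonymous.
Codon 3: AAC Asn / AAC Asn — identical.
Codon 4: AAA Lys / AGU Ser — nonsynonymous.
Codon 5: AAU Asn / AAC Asn — synonymous.
Codon 6: UUC Phe / UGG Trp — nonsynonymous.
Codon 7: AGG Arg / AGA Arg — synonymous.
Codon 8: AAC Asn / AAU Asn — synonymous.
Codon 9: GUG Val / GUG Val — identical.
Codon 10: ACC Thr / ACA Thr — synonymous.
Nonsynonymous differences: 3.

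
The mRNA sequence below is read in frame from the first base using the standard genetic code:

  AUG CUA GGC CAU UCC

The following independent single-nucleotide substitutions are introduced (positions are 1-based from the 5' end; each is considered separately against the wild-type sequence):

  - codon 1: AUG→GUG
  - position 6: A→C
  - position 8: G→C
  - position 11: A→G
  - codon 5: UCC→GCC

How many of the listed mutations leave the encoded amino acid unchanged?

1

Codon 1: AUG (Met) → GUG (Val) — missense.
Codon 2: CUA (Leu) → CUC (Leu) — synonymous.
Codon 3: GGC (Gly) → GCC (Ala) — missense.
Codon 4: CAU (His) → CGU (Arg) — missense.
Codon 5: UCC (Ser) → GCC (Ala) — missense.
Synonymous: 1 of 5.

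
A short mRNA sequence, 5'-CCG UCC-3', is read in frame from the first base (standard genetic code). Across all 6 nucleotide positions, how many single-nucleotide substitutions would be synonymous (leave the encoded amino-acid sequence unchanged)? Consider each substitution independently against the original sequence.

Codon 1 (CCG, Pro): 3 synonymous substitutions.
Codon 2 (UCC, Ser): 3 synonymous substitutions.
Total: 3 + 3 = 6.

6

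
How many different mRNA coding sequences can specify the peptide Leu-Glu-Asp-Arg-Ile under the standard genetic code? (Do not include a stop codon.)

432

Leu: 6 codons.
Glu: 2 codons.
Asp: 2 codons.
Arg: 6 codons.
Ile: 3 codons.
6 × 2 × 2 × 6 × 3 = 432.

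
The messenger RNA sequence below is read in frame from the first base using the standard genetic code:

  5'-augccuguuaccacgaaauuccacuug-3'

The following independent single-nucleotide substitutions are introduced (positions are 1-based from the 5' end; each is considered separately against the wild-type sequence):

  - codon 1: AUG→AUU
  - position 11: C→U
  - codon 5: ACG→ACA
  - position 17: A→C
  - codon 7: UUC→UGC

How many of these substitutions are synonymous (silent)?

1

Codon 1: AUG (Met) → AUU (Ile) — missense.
Codon 4: ACC (Thr) → AUC (Ile) — missense.
Codon 5: ACG (Thr) → ACA (Thr) — synonymous.
Codon 6: AAA (Lys) → ACA (Thr) — missense.
Codon 7: UUC (Phe) → UGC (Cys) — missense.
Synonymous: 1 of 5.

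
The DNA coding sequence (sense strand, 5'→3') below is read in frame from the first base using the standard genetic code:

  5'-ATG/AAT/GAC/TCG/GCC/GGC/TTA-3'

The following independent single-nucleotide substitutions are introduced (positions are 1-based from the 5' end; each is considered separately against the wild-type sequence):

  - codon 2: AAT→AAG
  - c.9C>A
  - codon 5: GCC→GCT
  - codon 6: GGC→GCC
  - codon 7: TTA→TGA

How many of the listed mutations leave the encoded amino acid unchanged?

1

Codon 2: AAT (Asn) → AAG (Lys) — missense.
Codon 3: GAC (Asp) → GAA (Glu) — missense.
Codon 5: GCC (Ala) → GCT (Ala) — synonymous.
Codon 6: GGC (Gly) → GCC (Ala) — missense.
Codon 7: TTA (Leu) → TGA (Stop) — nonsense.
Synonymous: 1 of 5.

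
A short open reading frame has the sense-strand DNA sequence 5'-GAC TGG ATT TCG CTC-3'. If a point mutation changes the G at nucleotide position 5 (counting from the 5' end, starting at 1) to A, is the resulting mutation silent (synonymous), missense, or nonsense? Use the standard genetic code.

Position 5 falls in codon 2: TGG → Trp.
After the substitution the codon is TAG → Stop.
The new codon is a stop codon, so this is a nonsense mutation.

nonsense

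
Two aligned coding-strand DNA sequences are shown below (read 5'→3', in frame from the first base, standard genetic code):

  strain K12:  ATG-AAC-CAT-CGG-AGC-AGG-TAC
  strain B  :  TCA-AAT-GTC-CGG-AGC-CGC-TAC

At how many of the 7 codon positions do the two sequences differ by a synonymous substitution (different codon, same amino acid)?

2

Codon 1: ATG Met / TCA Ser — nonsynonymous.
Codon 2: AAC Asn / AAT Asn — synonymous.
Codon 3: CAT His / GTC Val — nonsynonymous.
Codon 4: CGG Arg / CGG Arg — identical.
Codon 5: AGC Ser / AGC Ser — identical.
Codon 6: AGG Arg / CGC Arg — synonymous.
Codon 7: TAC Tyr / TAC Tyr — identical.
Synonymous differences: 2.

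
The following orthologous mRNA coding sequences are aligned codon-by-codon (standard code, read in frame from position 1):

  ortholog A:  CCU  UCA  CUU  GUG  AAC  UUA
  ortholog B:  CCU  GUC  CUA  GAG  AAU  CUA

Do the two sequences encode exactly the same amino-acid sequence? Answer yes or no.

Codon 1: CCU Pro / CCU Pro — identical.
Codon 2: UCA Ser / GUC Val — nonsynonymous.
Codon 3: CUU Leu / CUA Leu — synonymous.
Codon 4: GUG Val / GAG Glu — nonsynonymous.
Codon 5: AAC Asn / AAU Asn — synonymous.
Codon 6: UUA Leu / CUA Leu — synonymous.
Nonsynonymous differences: 2 → different protein.

no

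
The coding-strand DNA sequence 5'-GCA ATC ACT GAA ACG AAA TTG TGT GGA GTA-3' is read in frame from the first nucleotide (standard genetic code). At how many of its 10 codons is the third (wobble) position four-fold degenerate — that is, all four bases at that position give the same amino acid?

5

Codon 1 GCA (Ala): third position 4-fold.
Codon 2 ATC (Ile): third position 3-fold.
Codon 3 ACT (Thr): third position 4-fold.
Codon 4 GAA (Glu): third position 2-fold.
Codon 5 ACG (Thr): third position 4-fold.
Codon 6 AAA (Lys): third position 2-fold.
Codon 7 TTG (Leu): third position 2-fold.
Codon 8 TGT (Cys): third position 2-fold.
Codon 9 GGA (Gly): third position 4-fold.
Codon 10 GTA (Val): third position 4-fold.
Four-fold degenerate third positions: 5.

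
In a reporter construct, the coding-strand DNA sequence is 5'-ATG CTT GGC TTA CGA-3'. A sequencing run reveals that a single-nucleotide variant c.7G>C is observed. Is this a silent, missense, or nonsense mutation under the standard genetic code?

Position 7 falls in codon 3: GGC → Gly.
After the substitution the codon is CGC → Arg.
Gly ≠ Arg, so this is a missense mutation.

missense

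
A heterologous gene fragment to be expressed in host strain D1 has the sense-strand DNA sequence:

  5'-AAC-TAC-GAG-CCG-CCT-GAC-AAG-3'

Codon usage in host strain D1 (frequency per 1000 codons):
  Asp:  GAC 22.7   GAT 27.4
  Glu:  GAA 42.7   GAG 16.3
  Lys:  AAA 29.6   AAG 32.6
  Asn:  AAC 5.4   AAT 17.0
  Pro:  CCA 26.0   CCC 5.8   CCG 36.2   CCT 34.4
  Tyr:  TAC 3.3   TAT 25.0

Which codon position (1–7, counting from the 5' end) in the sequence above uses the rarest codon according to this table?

Codon 1 AAC (Asn): 5.4 per 1000.
Codon 2 TAC (Tyr): 3.3 per 1000.
Codon 3 GAG (Glu): 16.3 per 1000.
Codon 4 CCG (Pro): 36.2 per 1000.
Codon 5 CCT (Pro): 34.4 per 1000.
Codon 6 GAC (Asp): 22.7 per 1000.
Codon 7 AAG (Lys): 32.6 per 1000.
Lowest frequency is 3.3 at codon 2.

2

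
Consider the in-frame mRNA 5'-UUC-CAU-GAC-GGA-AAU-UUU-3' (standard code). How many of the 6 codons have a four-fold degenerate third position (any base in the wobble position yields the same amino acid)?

1

Codon 1 UUC (Phe): third position 2-fold.
Codon 2 CAU (His): third position 2-fold.
Codon 3 GAC (Asp): third position 2-fold.
Codon 4 GGA (Gly): third position 4-fold.
Codon 5 AAU (Asn): third position 2-fold.
Codon 6 UUU (Phe): third position 2-fold.
Four-fold degenerate third positions: 1.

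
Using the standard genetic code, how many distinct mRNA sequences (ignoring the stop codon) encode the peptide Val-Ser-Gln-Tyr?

96

Val: 4 codons.
Ser: 6 codons.
Gln: 2 codons.
Tyr: 2 codons.
4 × 6 × 2 × 2 = 96.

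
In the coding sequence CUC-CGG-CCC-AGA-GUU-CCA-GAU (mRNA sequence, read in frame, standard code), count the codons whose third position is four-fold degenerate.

5

Codon 1 CUC (Leu): third position 4-fold.
Codon 2 CGG (Arg): third position 4-fold.
Codon 3 CCC (Pro): third position 4-fold.
Codon 4 AGA (Arg): third position 2-fold.
Codon 5 GUU (Val): third position 4-fold.
Codon 6 CCA (Pro): third position 4-fold.
Codon 7 GAU (Asp): third position 2-fold.
Four-fold degenerate third positions: 5.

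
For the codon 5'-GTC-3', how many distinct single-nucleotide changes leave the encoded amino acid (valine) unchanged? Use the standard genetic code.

Position 1: none → 0 synonymous.
Position 2: none → 0 synonymous.
Position 3: GTT, GTA, GTG → 3 synonymous.
Total: 0 + 0 + 3 = 3.

3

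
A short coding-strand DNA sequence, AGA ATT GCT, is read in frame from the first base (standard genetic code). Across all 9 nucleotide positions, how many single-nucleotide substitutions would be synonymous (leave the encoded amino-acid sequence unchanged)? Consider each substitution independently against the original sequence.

7

Codon 1 (AGA, Arg): 2 synonymous substitutions.
Codon 2 (ATT, Ile): 2 synonymous substitutions.
Codon 3 (GCT, Ala): 3 synonymous substitutions.
Total: 2 + 2 + 3 = 7.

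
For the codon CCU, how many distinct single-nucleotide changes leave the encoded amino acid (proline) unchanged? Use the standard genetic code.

Position 1: none → 0 synonymous.
Position 2: none → 0 synonymous.
Position 3: CCC, CCA, CCG → 3 synonymous.
Total: 0 + 0 + 3 = 3.

3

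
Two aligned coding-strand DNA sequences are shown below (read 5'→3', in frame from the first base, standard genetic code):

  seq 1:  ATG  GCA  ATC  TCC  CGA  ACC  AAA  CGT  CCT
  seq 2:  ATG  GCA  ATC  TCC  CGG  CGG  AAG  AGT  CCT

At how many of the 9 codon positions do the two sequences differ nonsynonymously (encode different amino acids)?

2

Codon 1: ATG Met / ATG Met — identical.
Codon 2: GCA Ala / GCA Ala — identical.
Codon 3: ATC Ile / ATC Ile — identical.
Codon 4: TCC Ser / TCC Ser — identical.
Codon 5: CGA Arg / CGG Arg — synonymous.
Codon 6: ACC Thr / CGG Arg — nonsynonymous.
Codon 7: AAA Lys / AAG Lys — synonymous.
Codon 8: CGT Arg / AGT Ser — nonsynonymous.
Codon 9: CCT Pro / CCT Pro — identical.
Nonsynonymous differences: 2.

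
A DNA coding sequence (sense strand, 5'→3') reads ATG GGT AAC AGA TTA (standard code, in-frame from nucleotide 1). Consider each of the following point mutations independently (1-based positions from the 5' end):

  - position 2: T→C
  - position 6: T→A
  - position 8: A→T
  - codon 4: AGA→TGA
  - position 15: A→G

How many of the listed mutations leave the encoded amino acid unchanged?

2

Codon 1: ATG (Met) → ACG (Thr) — missense.
Codon 2: GGT (Gly) → GGA (Gly) — synonymous.
Codon 3: AAC (Asn) → ATC (Ile) — missense.
Codon 4: AGA (Arg) → TGA (Stop) — nonsense.
Codon 5: TTA (Leu) → TTG (Leu) — synonymous.
Synonymous: 2 of 5.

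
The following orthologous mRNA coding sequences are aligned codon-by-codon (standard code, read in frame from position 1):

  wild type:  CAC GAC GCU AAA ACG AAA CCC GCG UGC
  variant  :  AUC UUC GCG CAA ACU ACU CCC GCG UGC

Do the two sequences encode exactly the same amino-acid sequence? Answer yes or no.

no

Codon 1: CAC His / AUC Ile — nonsynonymous.
Codon 2: GAC Asp / UUC Phe — nonsynonymous.
Codon 3: GCU Ala / GCG Ala — synonymous.
Codon 4: AAA Lys / CAA Gln — nonsynonymous.
Codon 5: ACG Thr / ACU Thr — synonymous.
Codon 6: AAA Lys / ACU Thr — nonsynonymous.
Codon 7: CCC Pro / CCC Pro — identical.
Codon 8: GCG Ala / GCG Ala — identical.
Codon 9: UGC Cys / UGC Cys — identical.
Nonsynonymous differences: 4 → different protein.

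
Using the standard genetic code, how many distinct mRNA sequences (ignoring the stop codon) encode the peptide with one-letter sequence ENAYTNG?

Glu: 2 codons.
Asn: 2 codons.
Ala: 4 codons.
Tyr: 2 codons.
Thr: 4 codons.
Asn: 2 codons.
Gly: 4 codons.
2 × 2 × 4 × 2 × 4 × 2 × 4 = 1024.

1024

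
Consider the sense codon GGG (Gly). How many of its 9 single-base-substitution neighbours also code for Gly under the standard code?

3

Position 1: none → 0 synonymous.
Position 2: none → 0 synonymous.
Position 3: GGT, GGC, GGA → 3 synonymous.
Total: 0 + 0 + 3 = 3.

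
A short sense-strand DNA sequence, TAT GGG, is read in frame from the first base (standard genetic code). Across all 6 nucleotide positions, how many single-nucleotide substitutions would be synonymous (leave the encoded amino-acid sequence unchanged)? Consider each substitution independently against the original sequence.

Codon 1 (TAT, Tyr): 1 synonymous substitution.
Codon 2 (GGG, Gly): 3 synonymous substitutions.
Total: 1 + 3 = 4.

4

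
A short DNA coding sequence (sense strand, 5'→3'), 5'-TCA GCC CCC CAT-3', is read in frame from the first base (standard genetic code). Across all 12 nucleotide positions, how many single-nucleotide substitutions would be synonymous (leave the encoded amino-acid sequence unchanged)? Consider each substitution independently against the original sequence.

Codon 1 (TCA, Ser): 3 synonymous substitutions.
Codon 2 (GCC, Ala): 3 synonymous substitutions.
Codon 3 (CCC, Pro): 3 synonymous substitutions.
Codon 4 (CAT, His): 1 synonymous substitution.
Total: 3 + 3 + 3 + 1 = 10.

10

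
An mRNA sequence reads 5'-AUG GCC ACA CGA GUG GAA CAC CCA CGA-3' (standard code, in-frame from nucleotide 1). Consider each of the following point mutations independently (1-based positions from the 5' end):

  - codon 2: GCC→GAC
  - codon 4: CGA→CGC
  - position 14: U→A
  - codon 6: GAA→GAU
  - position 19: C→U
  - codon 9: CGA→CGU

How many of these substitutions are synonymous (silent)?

Codon 2: GCC (Ala) → GAC (Asp) — missense.
Codon 4: CGA (Arg) → CGC (Arg) — synonymous.
Codon 5: GUG (Val) → GAG (Glu) — missense.
Codon 6: GAA (Glu) → GAU (Asp) — missense.
Codon 7: CAC (His) → UAC (Tyr) — missense.
Codon 9: CGA (Arg) → CGU (Arg) — synonymous.
Synonymous: 2 of 6.

2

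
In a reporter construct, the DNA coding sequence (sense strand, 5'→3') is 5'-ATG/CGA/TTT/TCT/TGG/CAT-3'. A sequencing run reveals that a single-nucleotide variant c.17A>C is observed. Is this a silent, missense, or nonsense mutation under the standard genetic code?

missense

Position 17 falls in codon 6: CAT → His.
After the substitution the codon is CCT → Pro.
His ≠ Pro, so this is a missense mutation.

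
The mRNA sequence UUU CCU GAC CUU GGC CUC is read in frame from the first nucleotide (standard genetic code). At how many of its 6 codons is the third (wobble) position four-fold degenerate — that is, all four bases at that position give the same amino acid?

Codon 1 UUU (Phe): third position 2-fold.
Codon 2 CCU (Pro): third position 4-fold.
Codon 3 GAC (Asp): third position 2-fold.
Codon 4 CUU (Leu): third position 4-fold.
Codon 5 GGC (Gly): third position 4-fold.
Codon 6 CUC (Leu): third position 4-fold.
Four-fold degenerate third positions: 4.

4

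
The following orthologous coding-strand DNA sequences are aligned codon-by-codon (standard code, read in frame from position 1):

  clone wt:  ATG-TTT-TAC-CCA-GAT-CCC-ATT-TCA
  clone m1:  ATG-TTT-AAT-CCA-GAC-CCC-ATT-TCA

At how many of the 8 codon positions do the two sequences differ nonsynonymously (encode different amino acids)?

Codon 1: ATG Met / ATG Met — identical.
Codon 2: TTT Phe / TTT Phe — identical.
Codon 3: TAC Tyr / AAT Asn — nonsynonymous.
Codon 4: CCA Pro / CCA Pro — identical.
Codon 5: GAT Asp / GAC Asp — synonymous.
Codon 6: CCC Pro / CCC Pro — identical.
Codon 7: ATT Ile / ATT Ile — identical.
Codon 8: TCA Ser / TCA Ser — identical.
Nonsynonymous differences: 1.

1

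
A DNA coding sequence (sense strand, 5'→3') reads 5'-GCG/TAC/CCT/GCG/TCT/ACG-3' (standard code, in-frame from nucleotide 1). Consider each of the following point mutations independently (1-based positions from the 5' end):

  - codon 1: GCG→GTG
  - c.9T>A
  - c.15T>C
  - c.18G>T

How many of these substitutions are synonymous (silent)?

3

Codon 1: GCG (Ala) → GTG (Val) — missense.
Codon 3: CCT (Pro) → CCA (Pro) — synonymous.
Codon 5: TCT (Ser) → TCC (Ser) — synonymous.
Codon 6: ACG (Thr) → ACT (Thr) — synonymous.
Synonymous: 3 of 4.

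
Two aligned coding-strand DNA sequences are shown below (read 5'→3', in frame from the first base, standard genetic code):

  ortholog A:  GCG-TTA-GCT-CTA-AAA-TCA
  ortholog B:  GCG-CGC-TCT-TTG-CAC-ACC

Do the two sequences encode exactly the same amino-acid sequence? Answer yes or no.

no

Codon 1: GCG Ala / GCG Ala — identical.
Codon 2: TTA Leu / CGC Arg — nonsynonymous.
Codon 3: GCT Ala / TCT Ser — nonsynonymous.
Codon 4: CTA Leu / TTG Leu — synonymous.
Codon 5: AAA Lys / CAC His — nonsynonymous.
Codon 6: TCA Ser / ACC Thr — nonsynonymous.
Nonsynonymous differences: 4 → different protein.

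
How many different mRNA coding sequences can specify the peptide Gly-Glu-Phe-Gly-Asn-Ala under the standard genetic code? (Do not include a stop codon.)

Gly: 4 codons.
Glu: 2 codons.
Phe: 2 codons.
Gly: 4 codons.
Asn: 2 codons.
Ala: 4 codons.
4 × 2 × 2 × 4 × 2 × 4 = 512.

512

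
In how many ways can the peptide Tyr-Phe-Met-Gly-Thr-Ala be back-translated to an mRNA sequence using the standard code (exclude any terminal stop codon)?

Tyr: 2 codons.
Phe: 2 codons.
Met: 1 codon.
Gly: 4 codons.
Thr: 4 codons.
Ala: 4 codons.
2 × 2 × 1 × 4 × 4 × 4 = 256.

256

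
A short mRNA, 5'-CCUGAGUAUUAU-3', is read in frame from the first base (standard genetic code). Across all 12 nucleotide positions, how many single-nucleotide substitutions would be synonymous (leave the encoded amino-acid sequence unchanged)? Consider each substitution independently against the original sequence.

Codon 1 (CCU, Pro): 3 synonymous substitutions.
Codon 2 (GAG, Glu): 1 synonymous substitution.
Codon 3 (UAU, Tyr): 1 synonymous substitution.
Codon 4 (UAU, Tyr): 1 synonymous substitution.
Total: 3 + 1 + 1 + 1 = 6.

6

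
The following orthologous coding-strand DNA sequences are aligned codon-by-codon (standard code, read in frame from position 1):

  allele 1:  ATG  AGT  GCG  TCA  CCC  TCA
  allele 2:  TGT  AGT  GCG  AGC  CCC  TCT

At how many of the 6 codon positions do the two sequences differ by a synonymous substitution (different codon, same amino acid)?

2

Codon 1: ATG Met / TGT Cys — nonsynonymous.
Codon 2: AGT Ser / AGT Ser — identical.
Codon 3: GCG Ala / GCG Ala — identical.
Codon 4: TCA Ser / AGC Ser — synonymous.
Codon 5: CCC Pro / CCC Pro — identical.
Codon 6: TCA Ser / TCT Ser — synonymous.
Synonymous differences: 2.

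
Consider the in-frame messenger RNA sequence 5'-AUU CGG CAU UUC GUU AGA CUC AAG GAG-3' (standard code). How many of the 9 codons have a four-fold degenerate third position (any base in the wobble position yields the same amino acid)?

Codon 1 AUU (Ile): third position 3-fold.
Codon 2 CGG (Arg): third position 4-fold.
Codon 3 CAU (His): third position 2-fold.
Codon 4 UUC (Phe): third position 2-fold.
Codon 5 GUU (Val): third position 4-fold.
Codon 6 AGA (Arg): third position 2-fold.
Codon 7 CUC (Leu): third position 4-fold.
Codon 8 AAG (Lys): third position 2-fold.
Codon 9 GAG (Glu): third position 2-fold.
Four-fold degenerate third positions: 3.

3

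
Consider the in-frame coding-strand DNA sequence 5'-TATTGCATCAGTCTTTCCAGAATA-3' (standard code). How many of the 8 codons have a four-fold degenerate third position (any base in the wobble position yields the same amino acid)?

Codon 1 TAT (Tyr): third position 2-fold.
Codon 2 TGC (Cys): third position 2-fold.
Codon 3 ATC (Ile): third position 3-fold.
Codon 4 AGT (Ser): third position 2-fold.
Codon 5 CTT (Leu): third position 4-fold.
Codon 6 TCC (Ser): third position 4-fold.
Codon 7 AGA (Arg): third position 2-fold.
Codon 8 ATA (Ile): third position 3-fold.
Four-fold degenerate third positions: 2.

2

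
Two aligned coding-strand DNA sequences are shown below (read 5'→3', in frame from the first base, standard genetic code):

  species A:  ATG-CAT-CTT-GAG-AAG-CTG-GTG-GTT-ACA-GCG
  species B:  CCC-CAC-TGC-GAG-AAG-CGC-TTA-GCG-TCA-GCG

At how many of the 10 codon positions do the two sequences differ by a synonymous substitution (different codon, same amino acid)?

1

Codon 1: ATG Met / CCC Pro — nonsynonymous.
Codon 2: CAT His / CAC His — synonymous.
Codon 3: CTT Leu / TGC Cys — nonsynonymous.
Codon 4: GAG Glu / GAG Glu — identical.
Codon 5: AAG Lys / AAG Lys — identical.
Codon 6: CTG Leu / CGC Arg — nonsynonymous.
Codon 7: GTG Val / TTA Leu — nonsynonymous.
Codon 8: GTT Val / GCG Ala — nonsynonymous.
Codon 9: ACA Thr / TCA Ser — nonsynonymous.
Codon 10: GCG Ala / GCG Ala — identical.
Synonymous differences: 1.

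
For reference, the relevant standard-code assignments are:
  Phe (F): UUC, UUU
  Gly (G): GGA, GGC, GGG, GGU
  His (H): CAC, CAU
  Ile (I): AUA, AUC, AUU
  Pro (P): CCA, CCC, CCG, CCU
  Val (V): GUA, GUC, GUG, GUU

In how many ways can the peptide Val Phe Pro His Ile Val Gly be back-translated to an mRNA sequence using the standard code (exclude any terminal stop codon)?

3072

Val: 4 codons.
Phe: 2 codons.
Pro: 4 codons.
His: 2 codons.
Ile: 3 codons.
Val: 4 codons.
Gly: 4 codons.
4 × 2 × 4 × 2 × 3 × 4 × 4 = 3072.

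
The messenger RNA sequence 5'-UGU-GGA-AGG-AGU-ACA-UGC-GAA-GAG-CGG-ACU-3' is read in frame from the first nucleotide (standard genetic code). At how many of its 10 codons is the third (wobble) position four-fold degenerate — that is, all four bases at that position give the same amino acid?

Codon 1 UGU (Cys): third position 2-fold.
Codon 2 GGA (Gly): third position 4-fold.
Codon 3 AGG (Arg): third position 2-fold.
Codon 4 AGU (Ser): third position 2-fold.
Codon 5 ACA (Thr): third position 4-fold.
Codon 6 UGC (Cys): third position 2-fold.
Codon 7 GAA (Glu): third position 2-fold.
Codon 8 GAG (Glu): third position 2-fold.
Codon 9 CGG (Arg): third position 4-fold.
Codon 10 ACU (Thr): third position 4-fold.
Four-fold degenerate third positions: 4.

4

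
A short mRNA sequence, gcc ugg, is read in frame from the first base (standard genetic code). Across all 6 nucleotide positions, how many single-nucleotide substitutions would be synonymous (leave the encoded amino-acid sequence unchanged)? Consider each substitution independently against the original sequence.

3

Codon 1 (GCC, Ala): 3 synonymous substitutions.
Codon 2 (UGG, Trp): 0 synonymous substitutions.
Total: 3 + 0 = 3.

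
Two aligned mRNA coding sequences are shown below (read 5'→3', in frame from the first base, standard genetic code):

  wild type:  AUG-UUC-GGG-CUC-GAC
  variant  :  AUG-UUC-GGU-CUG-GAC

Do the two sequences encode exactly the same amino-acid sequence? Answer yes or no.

Codon 1: AUG Met / AUG Met — identical.
Codon 2: UUC Phe / UUC Phe — identical.
Codon 3: GGG Gly / GGU Gly — synonymous.
Codon 4: CUC Leu / CUG Leu — synonymous.
Codon 5: GAC Asp / GAC Asp — identical.
Nonsynonymous differences: 0 → same protein.

yes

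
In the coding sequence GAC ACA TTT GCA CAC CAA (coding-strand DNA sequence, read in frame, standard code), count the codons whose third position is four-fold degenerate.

Codon 1 GAC (Asp): third position 2-fold.
Codon 2 ACA (Thr): third position 4-fold.
Codon 3 TTT (Phe): third position 2-fold.
Codon 4 GCA (Ala): third position 4-fold.
Codon 5 CAC (His): third position 2-fold.
Codon 6 CAA (Gln): third position 2-fold.
Four-fold degenerate third positions: 2.

2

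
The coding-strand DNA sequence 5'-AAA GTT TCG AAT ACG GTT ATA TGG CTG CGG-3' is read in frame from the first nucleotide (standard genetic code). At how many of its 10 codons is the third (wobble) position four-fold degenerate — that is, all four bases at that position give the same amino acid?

Codon 1 AAA (Lys): third position 2-fold.
Codon 2 GTT (Val): third position 4-fold.
Codon 3 TCG (Ser): third position 4-fold.
Codon 4 AAT (Asn): third position 2-fold.
Codon 5 ACG (Thr): third position 4-fold.
Codon 6 GTT (Val): third position 4-fold.
Codon 7 ATA (Ile): third position 3-fold.
Codon 8 TGG (Trp): third position 1-fold.
Codon 9 CTG (Leu): third position 4-fold.
Codon 10 CGG (Arg): third position 4-fold.
Four-fold degenerate third positions: 6.

6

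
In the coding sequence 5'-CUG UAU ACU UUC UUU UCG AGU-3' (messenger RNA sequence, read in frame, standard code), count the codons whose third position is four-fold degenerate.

3

Codon 1 CUG (Leu): third position 4-fold.
Codon 2 UAU (Tyr): third position 2-fold.
Codon 3 ACU (Thr): third position 4-fold.
Codon 4 UUC (Phe): third position 2-fold.
Codon 5 UUU (Phe): third position 2-fold.
Codon 6 UCG (Ser): third position 4-fold.
Codon 7 AGU (Ser): third position 2-fold.
Four-fold degenerate third positions: 3.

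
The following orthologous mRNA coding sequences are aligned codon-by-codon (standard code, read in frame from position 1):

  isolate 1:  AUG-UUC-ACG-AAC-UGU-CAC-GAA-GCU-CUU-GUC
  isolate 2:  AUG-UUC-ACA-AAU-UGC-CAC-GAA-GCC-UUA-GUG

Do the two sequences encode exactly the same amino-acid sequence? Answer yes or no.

yes

Codon 1: AUG Met / AUG Met — identical.
Codon 2: UUC Phe / UUC Phe — identical.
Codon 3: ACG Thr / ACA Thr — synonymous.
Codon 4: AAC Asn / AAU Asn — synonymous.
Codon 5: UGU Cys / UGC Cys — synonymous.
Codon 6: CAC His / CAC His — identical.
Codon 7: GAA Glu / GAA Glu — identical.
Codon 8: GCU Ala / GCC Ala — synonymous.
Codon 9: CUU Leu / UUA Leu — synonymous.
Codon 10: GUC Val / GUG Val — synonymous.
Nonsynonymous differences: 0 → same protein.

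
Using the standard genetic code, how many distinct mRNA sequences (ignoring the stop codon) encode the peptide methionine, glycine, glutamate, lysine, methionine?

Met: 1 codon.
Gly: 4 codons.
Glu: 2 codons.
Lys: 2 codons.
Met: 1 codon.
1 × 4 × 2 × 2 × 1 = 16.

16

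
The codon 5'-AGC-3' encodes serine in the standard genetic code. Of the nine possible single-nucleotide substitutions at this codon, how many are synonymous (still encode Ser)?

Position 1: none → 0 synonymous.
Position 2: none → 0 synonymous.
Position 3: AGT → 1 synonymous.
Total: 0 + 0 + 1 = 1.

1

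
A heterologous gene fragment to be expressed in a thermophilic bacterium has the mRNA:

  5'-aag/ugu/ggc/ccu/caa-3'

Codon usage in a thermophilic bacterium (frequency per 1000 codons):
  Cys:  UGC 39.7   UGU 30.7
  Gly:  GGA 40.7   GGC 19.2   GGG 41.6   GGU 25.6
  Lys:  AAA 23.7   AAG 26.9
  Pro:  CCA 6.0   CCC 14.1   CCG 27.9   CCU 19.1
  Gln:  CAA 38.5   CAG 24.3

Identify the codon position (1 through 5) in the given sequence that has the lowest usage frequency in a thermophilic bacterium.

4

Codon 1 AAG (Lys): 26.9 per 1000.
Codon 2 UGU (Cys): 30.7 per 1000.
Codon 3 GGC (Gly): 19.2 per 1000.
Codon 4 CCU (Pro): 19.1 per 1000.
Codon 5 CAA (Gln): 38.5 per 1000.
Lowest frequency is 19.1 at codon 4.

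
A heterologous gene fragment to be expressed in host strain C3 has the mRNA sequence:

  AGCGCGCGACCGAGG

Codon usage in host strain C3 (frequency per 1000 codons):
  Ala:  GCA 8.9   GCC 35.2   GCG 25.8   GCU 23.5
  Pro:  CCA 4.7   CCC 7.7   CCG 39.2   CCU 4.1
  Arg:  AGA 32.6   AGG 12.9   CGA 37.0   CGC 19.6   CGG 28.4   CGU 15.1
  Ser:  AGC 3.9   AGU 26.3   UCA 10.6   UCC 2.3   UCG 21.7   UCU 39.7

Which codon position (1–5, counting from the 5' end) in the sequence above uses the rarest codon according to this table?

Codon 1 AGC (Ser): 3.9 per 1000.
Codon 2 GCG (Ala): 25.8 per 1000.
Codon 3 CGA (Arg): 37.0 per 1000.
Codon 4 CCG (Pro): 39.2 per 1000.
Codon 5 AGG (Arg): 12.9 per 1000.
Lowest frequency is 3.9 at codon 1.

1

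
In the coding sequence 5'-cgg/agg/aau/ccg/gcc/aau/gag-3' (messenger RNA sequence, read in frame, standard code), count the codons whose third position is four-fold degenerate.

Codon 1 CGG (Arg): third position 4-fold.
Codon 2 AGG (Arg): third position 2-fold.
Codon 3 AAU (Asn): third position 2-fold.
Codon 4 CCG (Pro): third position 4-fold.
Codon 5 GCC (Ala): third position 4-fold.
Codon 6 AAU (Asn): third position 2-fold.
Codon 7 GAG (Glu): third position 2-fold.
Four-fold degenerate third positions: 3.

3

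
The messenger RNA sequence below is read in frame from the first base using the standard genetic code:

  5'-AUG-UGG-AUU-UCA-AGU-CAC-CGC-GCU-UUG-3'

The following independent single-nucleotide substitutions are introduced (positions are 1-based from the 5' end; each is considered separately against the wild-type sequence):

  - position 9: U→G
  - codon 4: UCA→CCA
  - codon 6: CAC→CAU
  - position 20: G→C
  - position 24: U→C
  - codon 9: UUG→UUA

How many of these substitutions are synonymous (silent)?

3

Codon 3: AUU (Ile) → AUG (Met) — missense.
Codon 4: UCA (Ser) → CCA (Pro) — missense.
Codon 6: CAC (His) → CAU (His) — synonymous.
Codon 7: CGC (Arg) → CCC (Pro) — missense.
Codon 8: GCU (Ala) → GCC (Ala) — synonymous.
Codon 9: UUG (Leu) → UUA (Leu) — synonymous.
Synonymous: 3 of 6.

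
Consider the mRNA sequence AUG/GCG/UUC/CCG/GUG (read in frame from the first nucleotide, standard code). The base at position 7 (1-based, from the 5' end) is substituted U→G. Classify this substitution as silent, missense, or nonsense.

Position 7 falls in codon 3: UUC → Phe.
After the substitution the codon is GUC → Val.
Phe ≠ Val, so this is a missense mutation.

missense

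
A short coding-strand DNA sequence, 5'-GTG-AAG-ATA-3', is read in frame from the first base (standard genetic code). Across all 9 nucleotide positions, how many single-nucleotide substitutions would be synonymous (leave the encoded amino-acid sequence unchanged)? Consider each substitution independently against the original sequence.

Codon 1 (GTG, Val): 3 synonymous substitutions.
Codon 2 (AAG, Lys): 1 synonymous substitution.
Codon 3 (ATA, Ile): 2 synonymous substitutions.
Total: 3 + 1 + 2 = 6.

6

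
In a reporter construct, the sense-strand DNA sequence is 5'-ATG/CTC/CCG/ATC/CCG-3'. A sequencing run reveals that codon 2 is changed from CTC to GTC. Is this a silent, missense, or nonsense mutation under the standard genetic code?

missense

Position 4 falls in codon 2: CTC → Leu.
After the substitution the codon is GTC → Val.
Leu ≠ Val, so this is a missense mutation.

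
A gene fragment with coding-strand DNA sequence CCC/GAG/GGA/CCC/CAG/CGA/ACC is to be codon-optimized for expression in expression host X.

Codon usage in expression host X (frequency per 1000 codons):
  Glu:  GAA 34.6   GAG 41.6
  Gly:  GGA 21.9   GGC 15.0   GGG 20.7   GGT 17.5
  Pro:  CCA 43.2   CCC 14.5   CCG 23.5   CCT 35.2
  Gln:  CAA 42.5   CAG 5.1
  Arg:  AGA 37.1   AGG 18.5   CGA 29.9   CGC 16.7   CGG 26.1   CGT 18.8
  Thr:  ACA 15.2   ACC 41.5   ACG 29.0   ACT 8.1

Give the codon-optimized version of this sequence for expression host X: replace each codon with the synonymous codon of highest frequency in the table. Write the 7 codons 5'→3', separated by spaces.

Codon 1 (Pro): best is CCA at 43.2.
Codon 2 (Glu): best is GAG at 41.6.
Codon 3 (Gly): best is GGA at 21.9.
Codon 4 (Pro): best is CCA at 43.2.
Codon 5 (Gln): best is CAA at 42.5.
Codon 6 (Arg): best is AGA at 37.1.
Codon 7 (Thr): best is ACC at 41.5.

CCA GAG GGA CCA CAA AGA ACC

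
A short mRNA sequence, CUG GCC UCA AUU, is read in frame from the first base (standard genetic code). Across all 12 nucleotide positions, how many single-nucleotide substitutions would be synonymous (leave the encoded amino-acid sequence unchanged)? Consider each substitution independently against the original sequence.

12

Codon 1 (CUG, Leu): 4 synonymous substitutions.
Codon 2 (GCC, Ala): 3 synonymous substitutions.
Codon 3 (UCA, Ser): 3 synonymous substitutions.
Codon 4 (AUU, Ile): 2 synonymous substitutions.
Total: 4 + 3 + 3 + 2 = 12.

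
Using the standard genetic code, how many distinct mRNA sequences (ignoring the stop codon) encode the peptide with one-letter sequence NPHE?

32

Asn: 2 codons.
Pro: 4 codons.
His: 2 codons.
Glu: 2 codons.
2 × 4 × 2 × 2 = 32.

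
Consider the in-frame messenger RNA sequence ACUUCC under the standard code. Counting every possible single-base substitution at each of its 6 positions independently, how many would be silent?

Codon 1 (ACU, Thr): 3 synonymous substitutions.
Codon 2 (UCC, Ser): 3 synonymous substitutions.
Total: 3 + 3 = 6.

6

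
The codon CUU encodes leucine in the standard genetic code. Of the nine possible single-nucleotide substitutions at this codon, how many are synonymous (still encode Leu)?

3

Position 1: none → 0 synonymous.
Position 2: none → 0 synonymous.
Position 3: CUC, CUA, CUG → 3 synonymous.
Total: 0 + 0 + 3 = 3.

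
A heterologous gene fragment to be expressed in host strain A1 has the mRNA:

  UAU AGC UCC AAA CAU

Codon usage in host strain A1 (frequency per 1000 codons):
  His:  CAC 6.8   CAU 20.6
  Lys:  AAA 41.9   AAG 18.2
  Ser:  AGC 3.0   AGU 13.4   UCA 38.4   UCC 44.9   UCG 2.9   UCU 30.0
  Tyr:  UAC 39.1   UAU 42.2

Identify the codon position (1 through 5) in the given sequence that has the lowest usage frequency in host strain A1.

Codon 1 UAU (Tyr): 42.2 per 1000.
Codon 2 AGC (Ser): 3.0 per 1000.
Codon 3 UCC (Ser): 44.9 per 1000.
Codon 4 AAA (Lys): 41.9 per 1000.
Codon 5 CAU (His): 20.6 per 1000.
Lowest frequency is 3.0 at codon 2.

2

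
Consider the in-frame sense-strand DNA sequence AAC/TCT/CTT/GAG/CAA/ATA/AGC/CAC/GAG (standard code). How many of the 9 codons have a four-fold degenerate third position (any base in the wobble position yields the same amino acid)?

Codon 1 AAC (Asn): third position 2-fold.
Codon 2 TCT (Ser): third position 4-fold.
Codon 3 CTT (Leu): third position 4-fold.
Codon 4 GAG (Glu): third position 2-fold.
Codon 5 CAA (Gln): third position 2-fold.
Codon 6 ATA (Ile): third position 3-fold.
Codon 7 AGC (Ser): third position 2-fold.
Codon 8 CAC (His): third position 2-fold.
Codon 9 GAG (Glu): third position 2-fold.
Four-fold degenerate third positions: 2.

2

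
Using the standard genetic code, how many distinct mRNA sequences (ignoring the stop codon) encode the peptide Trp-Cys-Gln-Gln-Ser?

48

Trp: 1 codon.
Cys: 2 codons.
Gln: 2 codons.
Gln: 2 codons.
Ser: 6 codons.
1 × 2 × 2 × 2 × 6 = 48.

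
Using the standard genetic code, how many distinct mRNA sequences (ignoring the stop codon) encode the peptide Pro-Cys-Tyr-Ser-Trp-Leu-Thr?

Pro: 4 codons.
Cys: 2 codons.
Tyr: 2 codons.
Ser: 6 codons.
Trp: 1 codon.
Leu: 6 codons.
Thr: 4 codons.
4 × 2 × 2 × 6 × 1 × 6 × 4 = 2304.

2304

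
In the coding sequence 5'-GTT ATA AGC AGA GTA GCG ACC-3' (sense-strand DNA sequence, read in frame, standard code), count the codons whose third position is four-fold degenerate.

Codon 1 GTT (Val): third position 4-fold.
Codon 2 ATA (Ile): third position 3-fold.
Codon 3 AGC (Ser): third position 2-fold.
Codon 4 AGA (Arg): third position 2-fold.
Codon 5 GTA (Val): third position 4-fold.
Codon 6 GCG (Ala): third position 4-fold.
Codon 7 ACC (Thr): third position 4-fold.
Four-fold degenerate third positions: 4.

4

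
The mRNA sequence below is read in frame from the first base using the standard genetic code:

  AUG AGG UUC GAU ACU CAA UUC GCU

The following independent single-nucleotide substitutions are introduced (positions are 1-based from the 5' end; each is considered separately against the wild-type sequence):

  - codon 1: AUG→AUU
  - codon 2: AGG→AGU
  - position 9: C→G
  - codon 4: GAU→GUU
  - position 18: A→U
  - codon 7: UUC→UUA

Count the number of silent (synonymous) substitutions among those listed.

Codon 1: AUG (Met) → AUU (Ile) — missense.
Codon 2: AGG (Arg) → AGU (Ser) — missense.
Codon 3: UUC (Phe) → UUG (Leu) — missense.
Codon 4: GAU (Asp) → GUU (Val) — missense.
Codon 6: CAA (Gln) → CAU (His) — missense.
Codon 7: UUC (Phe) → UUA (Leu) — missense.
Synonymous: 0 of 6.

0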